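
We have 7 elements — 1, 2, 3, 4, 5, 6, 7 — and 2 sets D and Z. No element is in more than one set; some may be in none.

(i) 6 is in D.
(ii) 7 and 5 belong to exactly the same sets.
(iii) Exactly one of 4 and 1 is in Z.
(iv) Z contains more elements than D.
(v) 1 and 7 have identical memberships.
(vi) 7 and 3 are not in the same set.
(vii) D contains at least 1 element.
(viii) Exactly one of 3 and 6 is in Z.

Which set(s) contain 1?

1: none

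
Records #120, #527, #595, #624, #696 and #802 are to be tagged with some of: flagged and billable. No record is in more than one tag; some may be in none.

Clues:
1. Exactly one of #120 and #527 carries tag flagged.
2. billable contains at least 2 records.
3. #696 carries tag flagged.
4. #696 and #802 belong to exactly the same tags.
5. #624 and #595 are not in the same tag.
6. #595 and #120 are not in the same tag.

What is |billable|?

2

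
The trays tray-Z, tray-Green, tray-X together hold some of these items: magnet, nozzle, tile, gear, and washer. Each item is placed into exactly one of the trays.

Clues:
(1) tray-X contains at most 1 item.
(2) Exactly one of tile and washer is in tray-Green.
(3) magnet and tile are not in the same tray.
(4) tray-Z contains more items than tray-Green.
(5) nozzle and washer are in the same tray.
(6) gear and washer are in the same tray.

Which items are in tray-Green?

tray-Green = {tile}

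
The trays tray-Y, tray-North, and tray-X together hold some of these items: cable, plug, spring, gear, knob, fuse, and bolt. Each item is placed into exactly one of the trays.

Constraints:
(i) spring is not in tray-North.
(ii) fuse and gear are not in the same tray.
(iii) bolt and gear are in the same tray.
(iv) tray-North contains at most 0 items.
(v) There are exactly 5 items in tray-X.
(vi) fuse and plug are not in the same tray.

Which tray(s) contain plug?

From (i): spring ∉ tray-North.
(iv): tray-North already has 0, so the rest are out.
Suppose plug ∈ tray-Y: no assignment then satisfies all the clues, so plug ∉ tray-Y.

plug: tray-X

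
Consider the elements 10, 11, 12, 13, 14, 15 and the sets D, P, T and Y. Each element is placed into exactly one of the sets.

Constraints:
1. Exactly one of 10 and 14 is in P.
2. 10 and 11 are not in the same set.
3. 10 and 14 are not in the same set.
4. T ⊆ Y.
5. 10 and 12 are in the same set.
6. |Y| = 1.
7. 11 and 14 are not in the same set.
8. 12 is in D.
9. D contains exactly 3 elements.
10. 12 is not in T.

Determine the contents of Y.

Y = {11}

From (8): 12 ∈ D.
(5): 10 matches 12: 10 ∈ D.
(1) (exactly one): 14 ∈ P.
(2): 11 ∉ D.
(7): 11 ∉ P.
Suppose 11 ∉ Y: no assignment then satisfies all the clues, so 11 ∈ Y.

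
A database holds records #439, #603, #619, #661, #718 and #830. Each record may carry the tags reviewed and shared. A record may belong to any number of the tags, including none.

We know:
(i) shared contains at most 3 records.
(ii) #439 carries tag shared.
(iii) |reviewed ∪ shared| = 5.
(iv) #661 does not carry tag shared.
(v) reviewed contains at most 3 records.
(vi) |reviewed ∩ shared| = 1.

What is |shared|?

3

From (ii): #439 ∈ shared.
From (iv): #661 ∉ shared.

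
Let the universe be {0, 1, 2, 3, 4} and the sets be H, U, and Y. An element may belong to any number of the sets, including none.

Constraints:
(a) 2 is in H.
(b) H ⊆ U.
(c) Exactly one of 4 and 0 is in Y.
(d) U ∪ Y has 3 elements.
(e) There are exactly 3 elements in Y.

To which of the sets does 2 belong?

2: H, U, Y

From (a): 2 ∈ H.
(b) with 2 ∈ H: 2 ∈ U.
Suppose 2 ∉ Y: no assignment then satisfies all the clues, so 2 ∈ Y.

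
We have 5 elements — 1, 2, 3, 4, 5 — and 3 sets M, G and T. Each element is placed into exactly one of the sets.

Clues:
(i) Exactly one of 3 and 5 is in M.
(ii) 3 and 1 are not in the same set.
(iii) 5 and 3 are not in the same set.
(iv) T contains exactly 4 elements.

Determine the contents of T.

T = {1, 2, 4, 5}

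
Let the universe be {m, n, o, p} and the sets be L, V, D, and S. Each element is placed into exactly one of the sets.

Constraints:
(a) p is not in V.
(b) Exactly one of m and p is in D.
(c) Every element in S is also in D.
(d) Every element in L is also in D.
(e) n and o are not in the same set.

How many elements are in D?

2

From (a): p ∉ V.
Suppose m ∈ L: no assignment then satisfies all the clues, so m ∉ L.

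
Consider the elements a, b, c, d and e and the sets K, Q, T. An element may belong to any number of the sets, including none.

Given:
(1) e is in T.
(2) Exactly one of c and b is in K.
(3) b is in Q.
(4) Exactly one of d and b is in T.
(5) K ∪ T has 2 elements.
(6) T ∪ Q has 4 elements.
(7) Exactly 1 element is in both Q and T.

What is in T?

T = {b, e}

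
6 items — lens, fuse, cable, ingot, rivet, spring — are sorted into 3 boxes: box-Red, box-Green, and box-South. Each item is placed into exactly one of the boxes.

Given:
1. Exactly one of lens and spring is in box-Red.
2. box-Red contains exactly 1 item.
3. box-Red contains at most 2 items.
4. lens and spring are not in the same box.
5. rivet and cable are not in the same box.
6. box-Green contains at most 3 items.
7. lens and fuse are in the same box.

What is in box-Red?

box-Red = {spring}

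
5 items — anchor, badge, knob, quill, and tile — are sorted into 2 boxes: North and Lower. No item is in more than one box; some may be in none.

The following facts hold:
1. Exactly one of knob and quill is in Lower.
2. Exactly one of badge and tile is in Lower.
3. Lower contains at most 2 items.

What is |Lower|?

2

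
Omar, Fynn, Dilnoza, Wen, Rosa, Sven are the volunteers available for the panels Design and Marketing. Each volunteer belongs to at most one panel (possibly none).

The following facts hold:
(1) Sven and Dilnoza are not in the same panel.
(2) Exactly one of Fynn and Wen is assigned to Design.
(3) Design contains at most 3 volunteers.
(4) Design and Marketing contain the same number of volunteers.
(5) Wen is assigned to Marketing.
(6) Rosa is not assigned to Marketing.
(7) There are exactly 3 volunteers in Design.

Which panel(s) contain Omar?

Omar: Marketing

From (5): Wen ∈ Marketing.
From (6): Rosa ∉ Marketing.
(2) (exactly one): Fynn ∈ Design.
Suppose Omar ∈ Design: no assignment then satisfies all the clues, so Omar ∉ Design.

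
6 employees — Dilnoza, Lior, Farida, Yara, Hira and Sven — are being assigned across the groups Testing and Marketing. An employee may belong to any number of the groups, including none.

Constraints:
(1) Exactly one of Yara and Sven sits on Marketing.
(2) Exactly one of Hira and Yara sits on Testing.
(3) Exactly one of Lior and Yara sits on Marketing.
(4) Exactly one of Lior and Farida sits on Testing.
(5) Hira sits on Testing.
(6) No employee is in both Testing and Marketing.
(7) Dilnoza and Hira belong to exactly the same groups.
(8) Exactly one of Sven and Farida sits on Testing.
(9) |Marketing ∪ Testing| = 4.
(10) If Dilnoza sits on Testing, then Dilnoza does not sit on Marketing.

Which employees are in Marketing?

Marketing = {Yara}

From (5): Hira ∈ Testing.
(2) (exactly one): Yara ∉ Testing.
(6) (disjoint): Hira ∉ Marketing.
(7): Dilnoza matches Hira: Dilnoza ∈ Testing.
(7): Dilnoza matches Hira: Dilnoza ∉ Marketing.
Suppose Lior ∈ Marketing: no assignment then satisfies all the clues, so Lior ∉ Marketing.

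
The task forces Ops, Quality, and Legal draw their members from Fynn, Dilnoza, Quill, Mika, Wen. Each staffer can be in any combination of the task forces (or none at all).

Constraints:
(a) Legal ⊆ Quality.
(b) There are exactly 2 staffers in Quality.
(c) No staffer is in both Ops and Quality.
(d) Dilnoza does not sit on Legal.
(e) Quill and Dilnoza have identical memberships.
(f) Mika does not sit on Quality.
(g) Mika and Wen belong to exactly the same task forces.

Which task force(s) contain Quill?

From (d): Dilnoza ∉ Legal.
From (f): Mika ∉ Quality.
(a) contrapositive: Mika ∉ Legal.
(e): Quill matches Dilnoza: Quill ∉ Legal.
(g): Wen matches Mika: Wen ∉ Quality.
(g): Wen matches Mika: Wen ∉ Legal.
Suppose Quill ∈ Ops: no assignment then satisfies all the clues, so Quill ∉ Ops.

Quill: Quality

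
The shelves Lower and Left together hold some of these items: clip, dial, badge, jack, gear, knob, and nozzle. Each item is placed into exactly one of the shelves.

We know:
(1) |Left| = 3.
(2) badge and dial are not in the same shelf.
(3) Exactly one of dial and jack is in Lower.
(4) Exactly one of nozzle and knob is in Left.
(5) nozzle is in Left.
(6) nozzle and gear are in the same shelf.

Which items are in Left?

Left = {dial, gear, nozzle}

From (5): nozzle ∈ Left.
(4) (exactly one): knob ∉ Left.
(6): gear matches nozzle: gear ∉ Lower.
(6): gear matches nozzle: gear ∈ Left.
Only one shelf left: knob ∈ Lower.
Suppose clip ∈ Left: no assignment then satisfies all the clues, so clip ∉ Left.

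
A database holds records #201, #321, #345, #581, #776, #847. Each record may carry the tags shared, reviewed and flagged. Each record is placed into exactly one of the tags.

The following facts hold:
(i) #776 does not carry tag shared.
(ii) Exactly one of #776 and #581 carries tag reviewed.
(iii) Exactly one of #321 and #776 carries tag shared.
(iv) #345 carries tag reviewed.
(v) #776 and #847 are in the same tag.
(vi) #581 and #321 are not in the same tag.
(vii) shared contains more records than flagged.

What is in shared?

shared = {#201, #321}

From (i): #776 ∉ shared.
From (iv): #345 ∈ reviewed.
(iii) (exactly one): #321 ∈ shared.
(v): #847 matches #776: #847 ∉ shared.
(vi): #581 ∉ shared.
Suppose #201 ∉ shared: no assignment then satisfies all the clues, so #201 ∈ shared.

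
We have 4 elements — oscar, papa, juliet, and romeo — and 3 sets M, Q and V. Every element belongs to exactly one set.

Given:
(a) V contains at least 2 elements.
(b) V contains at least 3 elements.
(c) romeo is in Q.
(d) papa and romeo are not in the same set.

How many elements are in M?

From (c): romeo ∈ Q.
(b): only 3 candidates remain for V, so all are in.

0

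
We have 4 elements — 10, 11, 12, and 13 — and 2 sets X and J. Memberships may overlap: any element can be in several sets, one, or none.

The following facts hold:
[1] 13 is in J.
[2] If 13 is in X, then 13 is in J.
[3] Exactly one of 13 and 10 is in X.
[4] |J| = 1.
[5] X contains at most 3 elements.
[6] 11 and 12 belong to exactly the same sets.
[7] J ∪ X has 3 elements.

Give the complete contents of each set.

X = {11, 12, 13}; J = {13}

From (1): 13 ∈ J.
(4): J already has 1, so the rest are out.
Suppose 10 ∈ X: no assignment then satisfies all the clues, so 10 ∉ X.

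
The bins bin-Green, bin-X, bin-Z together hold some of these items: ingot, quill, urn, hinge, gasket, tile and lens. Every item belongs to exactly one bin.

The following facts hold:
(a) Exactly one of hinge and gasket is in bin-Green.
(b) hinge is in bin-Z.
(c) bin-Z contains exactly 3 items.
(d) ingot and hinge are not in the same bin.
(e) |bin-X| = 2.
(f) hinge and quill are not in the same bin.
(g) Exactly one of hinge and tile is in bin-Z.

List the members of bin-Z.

bin-Z = {hinge, lens, urn}

From (b): hinge ∈ bin-Z.
(a) (exactly one): gasket ∈ bin-Green.
(d): ingot ∉ bin-Z.
(f): quill ∉ bin-Z.
(g) (exactly one): tile ∉ bin-Z.
(c): only 3 candidates remain for bin-Z, so all are in.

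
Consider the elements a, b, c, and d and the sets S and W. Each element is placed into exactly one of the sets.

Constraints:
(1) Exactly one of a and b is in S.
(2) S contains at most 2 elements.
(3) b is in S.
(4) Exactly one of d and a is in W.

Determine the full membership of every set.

S = {b, d}; W = {a, c}

From (3): b ∈ S.
(1) (exactly one): a ∉ S.
Only one set left: a ∈ W.
(4) (exactly one): d ∉ W.
Only one set left: d ∈ S.
(2): S already has 2, so the rest are out.
Only one set left: c ∈ W.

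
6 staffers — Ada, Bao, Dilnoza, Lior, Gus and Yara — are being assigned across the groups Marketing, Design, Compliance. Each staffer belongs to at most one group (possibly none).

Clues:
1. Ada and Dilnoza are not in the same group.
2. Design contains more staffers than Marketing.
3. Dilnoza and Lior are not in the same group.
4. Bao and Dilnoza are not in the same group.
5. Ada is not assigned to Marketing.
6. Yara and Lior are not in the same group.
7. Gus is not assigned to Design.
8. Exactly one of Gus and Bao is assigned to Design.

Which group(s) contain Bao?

From (5): Ada ∉ Marketing.
From (7): Gus ∉ Design.
(8) (exactly one): Bao ∈ Design.
(4): Dilnoza ∉ Design.

Bao: Design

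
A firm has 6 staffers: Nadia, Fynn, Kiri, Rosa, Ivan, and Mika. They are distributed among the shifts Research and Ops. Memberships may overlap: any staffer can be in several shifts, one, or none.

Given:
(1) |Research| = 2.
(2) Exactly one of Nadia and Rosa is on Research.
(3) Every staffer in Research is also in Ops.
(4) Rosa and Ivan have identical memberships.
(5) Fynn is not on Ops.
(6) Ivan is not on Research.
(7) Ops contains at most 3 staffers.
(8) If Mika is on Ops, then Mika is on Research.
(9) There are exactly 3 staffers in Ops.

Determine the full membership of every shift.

Research = {Mika, Nadia}; Ops = {Kiri, Mika, Nadia}

From (5): Fynn ∉ Ops.
From (6): Ivan ∉ Research.
(3) contrapositive: Fynn ∉ Research.
(4): Rosa matches Ivan: Rosa ∉ Research.
(2) (exactly one): Nadia ∈ Research.
(3) with Nadia ∈ Research: Nadia ∈ Ops.
Suppose Kiri ∈ Research: no assignment then satisfies all the clues, so Kiri ∉ Research.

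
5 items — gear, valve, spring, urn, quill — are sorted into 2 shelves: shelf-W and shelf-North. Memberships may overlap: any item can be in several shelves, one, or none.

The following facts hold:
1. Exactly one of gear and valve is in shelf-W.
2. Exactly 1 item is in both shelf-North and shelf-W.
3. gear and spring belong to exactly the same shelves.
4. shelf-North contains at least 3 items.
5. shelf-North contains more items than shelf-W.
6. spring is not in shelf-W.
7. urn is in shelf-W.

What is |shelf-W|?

2

From (6): spring ∉ shelf-W.
From (7): urn ∈ shelf-W.
(3): gear matches spring: gear ∉ shelf-W.
(1) (exactly one): valve ∈ shelf-W.
Suppose gear ∉ shelf-North: no assignment then satisfies all the clues, so gear ∈ shelf-North.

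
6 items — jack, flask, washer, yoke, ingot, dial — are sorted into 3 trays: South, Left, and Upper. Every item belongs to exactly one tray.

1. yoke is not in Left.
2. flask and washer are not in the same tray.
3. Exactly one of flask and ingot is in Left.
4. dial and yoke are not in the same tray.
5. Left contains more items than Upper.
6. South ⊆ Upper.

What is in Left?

Left = {dial, ingot, jack, washer}

From (1): yoke ∉ Left.
Suppose jack ∉ Left: no assignment then satisfies all the clues, so jack ∈ Left.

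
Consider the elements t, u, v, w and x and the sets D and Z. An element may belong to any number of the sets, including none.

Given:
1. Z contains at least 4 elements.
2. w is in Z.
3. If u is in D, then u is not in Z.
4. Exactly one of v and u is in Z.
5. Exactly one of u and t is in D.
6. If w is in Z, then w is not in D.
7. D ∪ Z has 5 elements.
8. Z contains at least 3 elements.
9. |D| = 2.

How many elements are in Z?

4

From (2): w ∈ Z.
(6): w ∉ D.
Suppose t ∉ Z: no assignment then satisfies all the clues, so t ∈ Z.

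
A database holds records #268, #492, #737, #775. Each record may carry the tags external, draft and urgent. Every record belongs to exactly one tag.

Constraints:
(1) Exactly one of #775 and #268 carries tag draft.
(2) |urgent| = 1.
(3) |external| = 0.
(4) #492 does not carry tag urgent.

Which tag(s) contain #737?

From (4): #492 ∉ urgent.
(3): external already has 0, so the rest are out.
Only one tag left: #492 ∈ draft.
Suppose #737 ∉ draft: no assignment then satisfies all the clues, so #737 ∈ draft.

#737: draft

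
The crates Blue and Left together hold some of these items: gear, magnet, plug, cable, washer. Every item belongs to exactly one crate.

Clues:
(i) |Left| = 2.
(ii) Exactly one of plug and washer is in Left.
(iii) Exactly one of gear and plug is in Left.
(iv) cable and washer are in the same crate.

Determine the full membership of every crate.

Blue = {cable, gear, washer}; Left = {magnet, plug}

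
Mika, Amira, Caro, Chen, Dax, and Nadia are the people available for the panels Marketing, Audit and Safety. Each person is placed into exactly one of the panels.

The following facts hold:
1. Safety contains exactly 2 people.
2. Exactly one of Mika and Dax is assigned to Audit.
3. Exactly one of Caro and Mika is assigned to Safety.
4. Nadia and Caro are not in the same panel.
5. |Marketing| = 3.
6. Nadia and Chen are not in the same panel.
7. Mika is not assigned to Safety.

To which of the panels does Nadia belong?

Nadia: Marketing

From (7): Mika ∉ Safety.
(3) (exactly one): Caro ∈ Safety.
(4): Nadia ∉ Safety.
Suppose Nadia ∉ Marketing: no assignment then satisfies all the clues, so Nadia ∈ Marketing.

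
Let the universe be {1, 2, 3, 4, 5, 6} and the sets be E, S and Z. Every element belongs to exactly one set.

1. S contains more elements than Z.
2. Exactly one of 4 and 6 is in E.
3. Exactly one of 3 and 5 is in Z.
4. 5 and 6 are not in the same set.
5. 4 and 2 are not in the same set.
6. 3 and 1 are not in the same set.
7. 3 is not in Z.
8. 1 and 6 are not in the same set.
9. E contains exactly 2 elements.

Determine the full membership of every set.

E = {1, 4}; S = {2, 3, 6}; Z = {5}

From (7): 3 ∉ Z.
(3) (exactly one): 5 ∈ Z.
(4): 6 ∉ Z.
Suppose 1 ∉ E: no assignment then satisfies all the clues, so 1 ∈ E.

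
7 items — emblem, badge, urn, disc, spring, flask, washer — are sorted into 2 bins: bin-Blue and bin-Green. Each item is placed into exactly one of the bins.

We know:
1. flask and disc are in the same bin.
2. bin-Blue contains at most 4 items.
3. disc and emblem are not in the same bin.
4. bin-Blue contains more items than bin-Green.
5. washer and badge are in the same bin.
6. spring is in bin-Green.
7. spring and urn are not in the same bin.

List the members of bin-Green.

bin-Green = {disc, flask, spring}

From (6): spring ∈ bin-Green.
(7): urn ∉ bin-Green.
Only one bin left: urn ∈ bin-Blue.
Suppose emblem ∈ bin-Green: no assignment then satisfies all the clues, so emblem ∉ bin-Green.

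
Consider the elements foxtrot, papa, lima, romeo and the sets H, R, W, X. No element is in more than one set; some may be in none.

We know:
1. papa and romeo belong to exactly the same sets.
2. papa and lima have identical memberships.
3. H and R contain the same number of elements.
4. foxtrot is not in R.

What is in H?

H = {}

From (4): foxtrot ∉ R.
Suppose foxtrot ∈ H: no assignment then satisfies all the clues, so foxtrot ∉ H.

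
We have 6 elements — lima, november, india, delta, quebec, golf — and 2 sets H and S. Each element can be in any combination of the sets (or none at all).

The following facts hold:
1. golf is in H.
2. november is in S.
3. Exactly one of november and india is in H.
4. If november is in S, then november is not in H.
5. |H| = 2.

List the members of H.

H = {golf, india}

From (1): golf ∈ H.
From (2): november ∈ S.
(4): november ∉ H.
(3) (exactly one): india ∈ H.
(5): H already has 2, so the rest are out.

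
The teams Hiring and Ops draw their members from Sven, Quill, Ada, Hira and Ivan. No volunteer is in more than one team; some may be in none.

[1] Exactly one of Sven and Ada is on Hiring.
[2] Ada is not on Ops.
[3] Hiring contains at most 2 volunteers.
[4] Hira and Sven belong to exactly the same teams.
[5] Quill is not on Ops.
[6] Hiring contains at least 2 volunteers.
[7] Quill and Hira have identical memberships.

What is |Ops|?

0

From (2): Ada ∉ Ops.
From (5): Quill ∉ Ops.
(7): Hira matches Quill: Hira ∉ Ops.
(4): Sven matches Hira: Sven ∉ Ops.
Suppose Sven ∈ Hiring: no assignment then satisfies all the clues, so Sven ∉ Hiring.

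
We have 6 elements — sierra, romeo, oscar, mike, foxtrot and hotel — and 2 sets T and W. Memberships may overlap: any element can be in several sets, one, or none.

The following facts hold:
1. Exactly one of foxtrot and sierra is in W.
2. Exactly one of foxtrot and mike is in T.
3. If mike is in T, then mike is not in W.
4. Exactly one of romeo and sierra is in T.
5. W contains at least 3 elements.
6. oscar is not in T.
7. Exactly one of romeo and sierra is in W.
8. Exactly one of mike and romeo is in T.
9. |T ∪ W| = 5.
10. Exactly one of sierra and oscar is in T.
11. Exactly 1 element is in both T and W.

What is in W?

W = {foxtrot, hotel, romeo}

From (6): oscar ∉ T.
(10) (exactly one): sierra ∈ T.
(4) (exactly one): romeo ∉ T.
(8) (exactly one): mike ∈ T.
(2) (exactly one): foxtrot ∉ T.
(3): mike ∉ W.
Suppose sierra ∈ W: no assignment then satisfies all the clues, so sierra ∉ W.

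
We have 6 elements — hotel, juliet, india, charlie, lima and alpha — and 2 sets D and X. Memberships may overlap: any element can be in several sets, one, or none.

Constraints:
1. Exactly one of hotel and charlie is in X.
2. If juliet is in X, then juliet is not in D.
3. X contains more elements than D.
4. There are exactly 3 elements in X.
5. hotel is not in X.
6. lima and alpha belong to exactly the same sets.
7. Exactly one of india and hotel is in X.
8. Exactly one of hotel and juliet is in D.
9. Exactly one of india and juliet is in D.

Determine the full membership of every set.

From (5): hotel ∉ X.
(1) (exactly one): charlie ∈ X.
(7) (exactly one): india ∈ X.
Suppose hotel ∉ D: no assignment then satisfies all the clues, so hotel ∈ D.

D = {hotel, india}; X = {charlie, india, juliet}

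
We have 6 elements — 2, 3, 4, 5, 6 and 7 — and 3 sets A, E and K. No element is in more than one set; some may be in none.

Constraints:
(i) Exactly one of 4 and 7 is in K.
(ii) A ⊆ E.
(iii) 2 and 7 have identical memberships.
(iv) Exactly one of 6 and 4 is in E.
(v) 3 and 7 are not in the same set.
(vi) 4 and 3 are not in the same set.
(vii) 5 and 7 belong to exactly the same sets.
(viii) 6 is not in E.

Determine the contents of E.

E = {4}

From (viii): 6 ∉ E.
(ii) contrapositive: 6 ∉ A.
(iv) (exactly one): 4 ∈ E.
(vi): 3 ∉ E.
(i) (exactly one): 7 ∈ K.
(ii) contrapositive: 3 ∉ A.
(iii): 2 matches 7: 2 ∉ A.
(iii): 2 matches 7: 2 ∉ E.
(iii): 2 matches 7: 2 ∈ K.
(v): 3 ∉ K.
(vii): 5 matches 7: 5 ∉ A.
(vii): 5 matches 7: 5 ∈ K.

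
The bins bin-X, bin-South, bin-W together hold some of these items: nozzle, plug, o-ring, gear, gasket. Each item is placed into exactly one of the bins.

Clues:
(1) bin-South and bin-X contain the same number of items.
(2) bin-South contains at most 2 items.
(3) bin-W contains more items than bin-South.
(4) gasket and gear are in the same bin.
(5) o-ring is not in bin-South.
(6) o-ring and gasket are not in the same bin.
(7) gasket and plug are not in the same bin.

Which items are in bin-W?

bin-W = {gasket, gear, nozzle}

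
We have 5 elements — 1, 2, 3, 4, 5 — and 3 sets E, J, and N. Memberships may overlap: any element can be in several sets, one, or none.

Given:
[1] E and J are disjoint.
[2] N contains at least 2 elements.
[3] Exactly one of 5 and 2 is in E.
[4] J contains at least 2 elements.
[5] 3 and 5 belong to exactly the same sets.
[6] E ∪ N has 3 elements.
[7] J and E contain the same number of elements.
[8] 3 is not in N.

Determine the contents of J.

J = {3, 5}

From (8): 3 ∉ N.
(5): 5 matches 3: 5 ∉ N.
Suppose 1 ∈ J: no assignment then satisfies all the clues, so 1 ∉ J.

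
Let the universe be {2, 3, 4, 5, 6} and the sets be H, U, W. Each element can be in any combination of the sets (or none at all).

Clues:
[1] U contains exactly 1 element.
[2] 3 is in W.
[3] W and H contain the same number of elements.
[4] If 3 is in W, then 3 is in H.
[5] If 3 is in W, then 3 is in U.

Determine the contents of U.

U = {3}

From (2): 3 ∈ W.
(4): 3 ∈ H.
(5): 3 ∈ U.
(1): U already has 1, so the rest are out.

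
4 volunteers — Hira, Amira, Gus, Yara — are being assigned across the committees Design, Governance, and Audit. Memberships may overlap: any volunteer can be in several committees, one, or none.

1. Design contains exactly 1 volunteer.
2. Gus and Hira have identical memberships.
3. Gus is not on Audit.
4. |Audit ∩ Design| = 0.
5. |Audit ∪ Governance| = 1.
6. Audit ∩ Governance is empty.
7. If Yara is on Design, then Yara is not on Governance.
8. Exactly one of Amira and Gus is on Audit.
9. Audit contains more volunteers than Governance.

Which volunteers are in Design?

Design = {Yara}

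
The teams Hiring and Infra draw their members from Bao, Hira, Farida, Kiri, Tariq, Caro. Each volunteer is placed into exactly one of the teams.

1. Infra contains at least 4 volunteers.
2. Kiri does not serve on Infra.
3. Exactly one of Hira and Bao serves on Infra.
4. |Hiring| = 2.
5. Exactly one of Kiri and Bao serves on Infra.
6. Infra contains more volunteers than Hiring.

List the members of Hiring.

From (2): Kiri ∉ Infra.
(5) (exactly one): Bao ∈ Infra.
Only one team left: Kiri ∈ Hiring.
(3) (exactly one): Hira ∉ Infra.
Only one team left: Hira ∈ Hiring.
(1): only 4 candidates remain for Infra, so all are in.

Hiring = {Hira, Kiri}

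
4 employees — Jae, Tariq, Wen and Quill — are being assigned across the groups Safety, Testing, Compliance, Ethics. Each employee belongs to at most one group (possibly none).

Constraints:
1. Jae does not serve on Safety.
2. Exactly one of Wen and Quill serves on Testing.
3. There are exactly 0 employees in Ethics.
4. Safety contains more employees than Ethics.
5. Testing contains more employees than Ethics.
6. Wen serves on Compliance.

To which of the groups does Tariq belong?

Tariq: Safety

From (1): Jae ∉ Safety.
From (6): Wen ∈ Compliance.
(2) (exactly one): Quill ∈ Testing.
(3): Ethics already has 0, so the rest are out.
Suppose Tariq ∉ Safety: no assignment then satisfies all the clues, so Tariq ∈ Safety.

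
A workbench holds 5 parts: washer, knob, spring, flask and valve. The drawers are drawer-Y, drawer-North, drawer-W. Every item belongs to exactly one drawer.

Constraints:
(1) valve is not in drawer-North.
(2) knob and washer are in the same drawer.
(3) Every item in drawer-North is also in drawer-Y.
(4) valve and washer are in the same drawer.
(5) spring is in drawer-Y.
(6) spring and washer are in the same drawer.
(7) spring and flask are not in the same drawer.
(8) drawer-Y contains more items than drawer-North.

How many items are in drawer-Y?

From (1): valve ∉ drawer-North.
From (5): spring ∈ drawer-Y.
(4): washer matches valve: washer ∉ drawer-North.
(6): washer matches spring: washer ∈ drawer-Y.
(7): flask ∉ drawer-Y.
(2): knob matches washer: knob ∈ drawer-Y.
(3) contrapositive: flask ∉ drawer-North.
(4): valve matches washer: valve ∈ drawer-Y.
Only one drawer left: flask ∈ drawer-W.

4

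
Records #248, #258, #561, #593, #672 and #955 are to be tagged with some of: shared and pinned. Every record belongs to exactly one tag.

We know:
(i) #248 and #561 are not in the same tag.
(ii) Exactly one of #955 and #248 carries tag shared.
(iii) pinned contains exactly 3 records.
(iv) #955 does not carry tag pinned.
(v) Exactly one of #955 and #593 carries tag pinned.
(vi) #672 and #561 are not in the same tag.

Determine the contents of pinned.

pinned = {#248, #593, #672}

From (iv): #955 ∉ pinned.
(v) (exactly one): #593 ∈ pinned.
Only one tag left: #955 ∈ shared.
(ii) (exactly one): #248 ∉ shared.
Only one tag left: #248 ∈ pinned.
(i): #561 ∉ pinned.
Only one tag left: #561 ∈ shared.
(vi): #672 ∉ shared.
Only one tag left: #672 ∈ pinned.
(iii): pinned already has 3, so the rest are out.
Only one tag left: #258 ∈ shared.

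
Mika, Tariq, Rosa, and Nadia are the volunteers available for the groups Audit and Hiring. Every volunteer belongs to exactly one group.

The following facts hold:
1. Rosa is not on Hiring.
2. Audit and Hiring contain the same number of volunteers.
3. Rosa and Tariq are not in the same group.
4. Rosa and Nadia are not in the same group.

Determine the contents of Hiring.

From (1): Rosa ∉ Hiring.
Only one group left: Rosa ∈ Audit.
(3): Tariq ∉ Audit.
(4): Nadia ∉ Audit.
Only one group left: Tariq ∈ Hiring.
Only one group left: Nadia ∈ Hiring.
Suppose Mika ∈ Hiring: no assignment then satisfies all the clues, so Mika ∉ Hiring.

Hiring = {Nadia, Tariq}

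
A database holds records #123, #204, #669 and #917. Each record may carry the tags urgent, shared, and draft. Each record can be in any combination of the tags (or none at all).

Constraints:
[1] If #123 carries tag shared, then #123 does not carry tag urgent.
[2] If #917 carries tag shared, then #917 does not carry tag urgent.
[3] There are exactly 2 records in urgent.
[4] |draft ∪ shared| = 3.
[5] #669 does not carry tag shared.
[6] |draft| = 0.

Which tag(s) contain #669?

From (5): #669 ∉ shared.
(6): draft already has 0, so the rest are out.
Suppose #669 ∉ urgent: no assignment then satisfies all the clues, so #669 ∈ urgent.

#669: urgent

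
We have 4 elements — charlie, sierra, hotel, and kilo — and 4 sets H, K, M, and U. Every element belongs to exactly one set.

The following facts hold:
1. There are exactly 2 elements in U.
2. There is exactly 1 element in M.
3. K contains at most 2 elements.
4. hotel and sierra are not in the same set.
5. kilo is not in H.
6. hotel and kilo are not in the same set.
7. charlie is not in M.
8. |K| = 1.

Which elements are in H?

H = {}

From (5): kilo ∉ H.
From (7): charlie ∉ M.
Suppose charlie ∈ H: no assignment then satisfies all the clues, so charlie ∉ H.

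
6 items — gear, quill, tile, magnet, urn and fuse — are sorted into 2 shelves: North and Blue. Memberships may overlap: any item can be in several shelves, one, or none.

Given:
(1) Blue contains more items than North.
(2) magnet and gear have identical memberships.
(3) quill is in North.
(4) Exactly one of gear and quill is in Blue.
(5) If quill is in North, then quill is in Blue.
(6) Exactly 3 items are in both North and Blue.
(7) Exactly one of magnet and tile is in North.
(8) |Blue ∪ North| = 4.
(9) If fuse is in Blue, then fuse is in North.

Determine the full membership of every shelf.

North = {fuse, quill, tile}; Blue = {fuse, quill, tile, urn}

From (3): quill ∈ North.
(5): quill ∈ Blue.
(4) (exactly one): gear ∉ Blue.
(2): magnet matches gear: magnet ∉ Blue.
Suppose gear ∈ North: no assignment then satisfies all the clues, so gear ∉ North.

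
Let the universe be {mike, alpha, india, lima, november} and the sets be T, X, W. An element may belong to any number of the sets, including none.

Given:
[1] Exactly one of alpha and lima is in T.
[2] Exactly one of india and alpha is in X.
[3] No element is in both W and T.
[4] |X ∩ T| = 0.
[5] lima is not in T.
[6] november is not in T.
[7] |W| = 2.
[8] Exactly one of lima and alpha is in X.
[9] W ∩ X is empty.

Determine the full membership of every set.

T = {alpha}; X = {india, lima}; W = {mike, november}

From (5): lima ∉ T.
From (6): november ∉ T.
(1) (exactly one): alpha ∈ T.
(3) (disjoint): alpha ∉ W.
Suppose mike ∈ T: no assignment then satisfies all the clues, so mike ∉ T.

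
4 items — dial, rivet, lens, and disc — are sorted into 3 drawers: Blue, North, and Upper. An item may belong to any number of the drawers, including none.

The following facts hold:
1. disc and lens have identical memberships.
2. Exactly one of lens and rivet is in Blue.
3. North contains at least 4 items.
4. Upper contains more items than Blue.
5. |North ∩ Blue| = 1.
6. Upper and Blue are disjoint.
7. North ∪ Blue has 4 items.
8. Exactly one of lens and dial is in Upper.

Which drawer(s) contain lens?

lens: North, Upper

(3): only 4 candidates remain for North, so all are in.
Suppose lens ∈ Blue: no assignment then satisfies all the clues, so lens ∉ Blue.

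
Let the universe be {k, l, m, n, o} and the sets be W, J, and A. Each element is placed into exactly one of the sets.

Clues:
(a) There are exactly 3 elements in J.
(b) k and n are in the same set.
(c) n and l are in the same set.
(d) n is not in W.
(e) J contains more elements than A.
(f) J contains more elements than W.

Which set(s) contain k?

k: J

From (d): n ∉ W.
(b): k matches n: k ∉ W.
(c): l matches n: l ∉ W.
Suppose k ∉ J: no assignment then satisfies all the clues, so k ∈ J.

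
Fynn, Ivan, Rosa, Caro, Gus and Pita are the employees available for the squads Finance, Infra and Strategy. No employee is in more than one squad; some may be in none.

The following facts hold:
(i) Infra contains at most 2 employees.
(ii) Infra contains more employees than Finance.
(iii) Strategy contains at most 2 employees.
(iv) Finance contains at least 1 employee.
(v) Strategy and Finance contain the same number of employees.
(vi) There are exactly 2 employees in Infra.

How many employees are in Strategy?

1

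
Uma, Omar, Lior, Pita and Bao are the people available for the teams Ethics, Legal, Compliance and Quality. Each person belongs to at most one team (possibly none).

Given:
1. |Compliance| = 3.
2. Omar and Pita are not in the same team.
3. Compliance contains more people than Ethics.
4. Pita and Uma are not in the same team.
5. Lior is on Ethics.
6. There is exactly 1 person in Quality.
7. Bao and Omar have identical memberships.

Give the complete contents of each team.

Ethics = {Lior}; Legal = {}; Compliance = {Bao, Omar, Uma}; Quality = {Pita}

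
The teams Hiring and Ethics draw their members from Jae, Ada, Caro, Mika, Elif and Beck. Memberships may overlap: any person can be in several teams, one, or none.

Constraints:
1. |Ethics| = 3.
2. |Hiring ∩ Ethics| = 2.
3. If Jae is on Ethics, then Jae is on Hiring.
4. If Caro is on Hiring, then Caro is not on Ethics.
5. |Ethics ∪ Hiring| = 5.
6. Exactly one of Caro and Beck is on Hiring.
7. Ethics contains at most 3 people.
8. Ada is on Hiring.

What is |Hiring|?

4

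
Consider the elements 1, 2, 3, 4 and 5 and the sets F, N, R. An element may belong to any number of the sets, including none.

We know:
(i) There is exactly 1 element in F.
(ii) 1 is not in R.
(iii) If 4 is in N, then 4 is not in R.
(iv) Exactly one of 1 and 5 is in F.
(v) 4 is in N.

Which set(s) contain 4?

From (ii): 1 ∉ R.
From (v): 4 ∈ N.
(iii): 4 ∉ R.
Suppose 4 ∈ F: no assignment then satisfies all the clues, so 4 ∉ F.

4: N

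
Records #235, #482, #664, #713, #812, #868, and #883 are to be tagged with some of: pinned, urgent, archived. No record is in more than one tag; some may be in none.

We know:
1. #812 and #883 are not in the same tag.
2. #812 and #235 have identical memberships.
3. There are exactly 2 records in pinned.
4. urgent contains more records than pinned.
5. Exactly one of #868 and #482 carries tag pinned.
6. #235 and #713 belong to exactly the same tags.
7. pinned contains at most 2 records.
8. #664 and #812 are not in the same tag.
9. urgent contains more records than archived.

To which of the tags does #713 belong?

#713: urgent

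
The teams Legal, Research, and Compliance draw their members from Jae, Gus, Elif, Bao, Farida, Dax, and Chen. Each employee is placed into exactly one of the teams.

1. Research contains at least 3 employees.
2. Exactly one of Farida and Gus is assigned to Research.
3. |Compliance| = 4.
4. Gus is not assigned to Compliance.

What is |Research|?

From (4): Gus ∉ Compliance.
Suppose Jae ∈ Legal: no assignment then satisfies all the clues, so Jae ∉ Legal.

3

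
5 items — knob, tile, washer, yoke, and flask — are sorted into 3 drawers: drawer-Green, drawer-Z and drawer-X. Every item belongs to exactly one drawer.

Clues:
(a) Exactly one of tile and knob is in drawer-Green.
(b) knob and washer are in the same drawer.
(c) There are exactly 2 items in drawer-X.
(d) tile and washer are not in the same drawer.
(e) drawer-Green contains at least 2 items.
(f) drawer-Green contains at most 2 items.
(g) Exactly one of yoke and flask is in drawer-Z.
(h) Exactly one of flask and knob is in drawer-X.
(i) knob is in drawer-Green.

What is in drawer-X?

drawer-X = {flask, tile}

From (i): knob ∈ drawer-Green.
(a) (exactly one): tile ∉ drawer-Green.
(b): washer matches knob: washer ∈ drawer-Green.
(f): drawer-Green already has 2, so the rest are out.
(h) (exactly one): flask ∈ drawer-X.
(g) (exactly one): yoke ∈ drawer-Z.
(c): only 2 candidates remain for drawer-X, so all are in.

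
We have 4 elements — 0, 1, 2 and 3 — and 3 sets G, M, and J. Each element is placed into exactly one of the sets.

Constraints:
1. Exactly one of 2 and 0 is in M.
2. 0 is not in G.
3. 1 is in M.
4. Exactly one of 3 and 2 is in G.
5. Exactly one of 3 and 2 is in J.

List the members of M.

M = {0, 1}

From (2): 0 ∉ G.
From (3): 1 ∈ M.
Suppose 0 ∉ M: no assignment then satisfies all the clues, so 0 ∈ M.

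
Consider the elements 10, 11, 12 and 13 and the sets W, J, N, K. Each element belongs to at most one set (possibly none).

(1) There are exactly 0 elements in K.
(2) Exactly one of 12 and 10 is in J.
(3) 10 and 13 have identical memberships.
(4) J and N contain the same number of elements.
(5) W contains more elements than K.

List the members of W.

W = {10, 13}

(1): K already has 0, so the rest are out.
Suppose 10 ∉ W: no assignment then satisfies all the clues, so 10 ∈ W.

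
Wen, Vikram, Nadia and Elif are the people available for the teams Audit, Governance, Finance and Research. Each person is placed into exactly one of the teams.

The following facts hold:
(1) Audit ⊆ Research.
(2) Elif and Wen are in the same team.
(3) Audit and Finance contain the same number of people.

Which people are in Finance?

Finance = {}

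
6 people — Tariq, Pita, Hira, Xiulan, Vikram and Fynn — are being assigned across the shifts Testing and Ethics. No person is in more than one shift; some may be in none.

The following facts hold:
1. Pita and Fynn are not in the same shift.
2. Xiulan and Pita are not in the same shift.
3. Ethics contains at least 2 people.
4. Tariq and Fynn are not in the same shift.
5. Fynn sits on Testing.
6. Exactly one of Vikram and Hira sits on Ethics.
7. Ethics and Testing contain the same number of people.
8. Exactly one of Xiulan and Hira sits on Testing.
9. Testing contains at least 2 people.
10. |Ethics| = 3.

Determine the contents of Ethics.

Ethics = {Hira, Pita, Tariq}

From (5): Fynn ∈ Testing.
(1): Pita ∉ Testing.
(4): Tariq ∉ Testing.
Suppose Tariq ∉ Ethics: no assignment then satisfies all the clues, so Tariq ∈ Ethics.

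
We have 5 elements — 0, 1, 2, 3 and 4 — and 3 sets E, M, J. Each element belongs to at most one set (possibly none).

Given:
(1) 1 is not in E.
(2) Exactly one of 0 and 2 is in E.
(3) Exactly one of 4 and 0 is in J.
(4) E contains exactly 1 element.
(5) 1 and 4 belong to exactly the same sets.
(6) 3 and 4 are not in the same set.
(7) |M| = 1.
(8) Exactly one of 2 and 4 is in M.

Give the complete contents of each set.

E = {0}; M = {2}; J = {1, 4}

From (1): 1 ∉ E.
(5): 4 matches 1: 4 ∉ E.
Suppose 0 ∉ E: no assignment then satisfies all the clues, so 0 ∈ E.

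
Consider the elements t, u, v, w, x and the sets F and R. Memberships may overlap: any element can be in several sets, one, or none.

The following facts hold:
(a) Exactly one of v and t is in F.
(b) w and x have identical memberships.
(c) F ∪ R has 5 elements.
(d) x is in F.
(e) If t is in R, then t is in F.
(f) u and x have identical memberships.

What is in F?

F = {t, u, w, x}

From (d): x ∈ F.
(b): w matches x: w ∈ F.
(f): u matches x: u ∈ F.
Suppose t ∉ F: no assignment then satisfies all the clues, so t ∈ F.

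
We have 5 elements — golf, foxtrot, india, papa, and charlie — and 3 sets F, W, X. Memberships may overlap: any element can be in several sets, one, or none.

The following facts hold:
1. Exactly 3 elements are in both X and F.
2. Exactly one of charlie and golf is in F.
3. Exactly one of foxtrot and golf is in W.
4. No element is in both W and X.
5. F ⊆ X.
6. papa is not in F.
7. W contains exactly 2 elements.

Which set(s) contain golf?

golf: W

From (6): papa ∉ F.
Suppose golf ∈ F: no assignment then satisfies all the clues, so golf ∉ F.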